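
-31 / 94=-0.33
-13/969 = -0.01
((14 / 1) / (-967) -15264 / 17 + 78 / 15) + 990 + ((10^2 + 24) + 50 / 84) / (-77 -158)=15701699029 / 162252930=96.77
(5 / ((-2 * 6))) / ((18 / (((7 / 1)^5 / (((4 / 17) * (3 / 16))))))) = -1428595 / 162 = -8818.49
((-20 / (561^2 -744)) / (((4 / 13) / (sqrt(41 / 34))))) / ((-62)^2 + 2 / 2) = -13 *sqrt(1394) / 8209242642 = -0.00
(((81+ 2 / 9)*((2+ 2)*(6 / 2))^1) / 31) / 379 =2924 / 35247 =0.08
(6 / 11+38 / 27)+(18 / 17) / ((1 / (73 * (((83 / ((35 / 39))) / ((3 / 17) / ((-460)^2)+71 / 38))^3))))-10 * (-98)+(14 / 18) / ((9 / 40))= 9375430.53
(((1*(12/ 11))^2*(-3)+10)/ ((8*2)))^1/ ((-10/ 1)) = -389/ 9680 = -0.04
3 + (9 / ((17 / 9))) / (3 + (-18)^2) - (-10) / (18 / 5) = 96599 / 16677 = 5.79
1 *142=142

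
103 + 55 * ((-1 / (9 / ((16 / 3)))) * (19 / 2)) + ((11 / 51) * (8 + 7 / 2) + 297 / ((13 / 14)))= 115.70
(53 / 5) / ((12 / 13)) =689 / 60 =11.48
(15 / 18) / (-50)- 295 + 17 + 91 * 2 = -5761 / 60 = -96.02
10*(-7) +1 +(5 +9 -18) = -73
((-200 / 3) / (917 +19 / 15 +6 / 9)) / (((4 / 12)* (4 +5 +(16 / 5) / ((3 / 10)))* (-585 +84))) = 375 / 16976719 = 0.00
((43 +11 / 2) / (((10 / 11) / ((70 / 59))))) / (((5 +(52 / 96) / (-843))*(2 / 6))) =226669212 / 5967673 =37.98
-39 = -39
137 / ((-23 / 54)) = -7398 / 23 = -321.65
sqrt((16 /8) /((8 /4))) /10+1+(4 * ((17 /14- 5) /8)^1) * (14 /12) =-133 /120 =-1.11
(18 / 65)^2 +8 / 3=34772 / 12675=2.74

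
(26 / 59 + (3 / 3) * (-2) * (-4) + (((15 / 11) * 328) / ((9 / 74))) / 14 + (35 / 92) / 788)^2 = 71762186446591443812689 / 976238818686464256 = 73508.84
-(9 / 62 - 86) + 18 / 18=86.85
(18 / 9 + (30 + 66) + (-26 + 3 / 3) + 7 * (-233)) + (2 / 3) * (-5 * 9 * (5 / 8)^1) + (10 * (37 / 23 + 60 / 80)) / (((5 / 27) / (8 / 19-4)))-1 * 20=-3587943 / 1748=-2052.60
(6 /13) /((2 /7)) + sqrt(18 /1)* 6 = 27.07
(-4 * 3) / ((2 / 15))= -90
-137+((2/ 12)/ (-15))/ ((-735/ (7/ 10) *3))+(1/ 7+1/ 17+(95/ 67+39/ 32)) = -346573364513/ 2583252000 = -134.16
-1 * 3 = -3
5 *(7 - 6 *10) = -265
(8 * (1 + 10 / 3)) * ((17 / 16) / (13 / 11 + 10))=2431 / 738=3.29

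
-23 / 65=-0.35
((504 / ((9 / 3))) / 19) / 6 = 28 / 19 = 1.47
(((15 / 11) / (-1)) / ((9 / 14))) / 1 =-70 / 33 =-2.12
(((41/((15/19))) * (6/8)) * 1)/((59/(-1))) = -779/1180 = -0.66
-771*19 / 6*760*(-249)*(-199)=-91943862540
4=4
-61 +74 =13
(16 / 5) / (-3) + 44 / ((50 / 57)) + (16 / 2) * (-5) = 682 / 75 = 9.09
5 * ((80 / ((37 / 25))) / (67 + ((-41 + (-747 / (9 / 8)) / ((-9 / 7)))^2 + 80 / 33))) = 0.00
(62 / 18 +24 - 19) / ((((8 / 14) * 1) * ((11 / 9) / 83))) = 11039 / 11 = 1003.55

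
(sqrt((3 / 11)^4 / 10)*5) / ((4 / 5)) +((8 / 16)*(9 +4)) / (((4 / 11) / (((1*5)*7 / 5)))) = 45*sqrt(10) / 968 +1001 / 8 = 125.27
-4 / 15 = -0.27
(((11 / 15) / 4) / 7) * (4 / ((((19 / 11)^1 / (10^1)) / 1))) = 242 / 399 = 0.61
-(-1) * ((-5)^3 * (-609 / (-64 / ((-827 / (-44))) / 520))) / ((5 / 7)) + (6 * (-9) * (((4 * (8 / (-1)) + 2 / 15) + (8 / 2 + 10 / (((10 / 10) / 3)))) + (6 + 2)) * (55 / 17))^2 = -13141245.71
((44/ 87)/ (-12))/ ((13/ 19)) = -209/ 3393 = -0.06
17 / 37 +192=7121 / 37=192.46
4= 4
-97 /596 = -0.16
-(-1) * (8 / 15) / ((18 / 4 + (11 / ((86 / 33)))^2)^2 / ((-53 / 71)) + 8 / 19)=-440669773696 / 550890585491475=-0.00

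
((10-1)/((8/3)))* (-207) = -5589/8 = -698.62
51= 51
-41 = -41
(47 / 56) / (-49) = -47 / 2744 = -0.02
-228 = -228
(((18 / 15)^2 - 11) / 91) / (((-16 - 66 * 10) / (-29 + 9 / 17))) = -0.00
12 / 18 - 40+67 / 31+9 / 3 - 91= -11641 / 93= -125.17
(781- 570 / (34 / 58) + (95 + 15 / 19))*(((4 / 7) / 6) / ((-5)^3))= 20578 / 282625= 0.07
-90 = -90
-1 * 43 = -43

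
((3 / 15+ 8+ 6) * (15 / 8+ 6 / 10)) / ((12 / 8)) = 2343 / 100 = 23.43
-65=-65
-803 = -803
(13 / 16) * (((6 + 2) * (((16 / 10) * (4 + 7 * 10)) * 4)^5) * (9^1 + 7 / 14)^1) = 1471280335801737.54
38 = 38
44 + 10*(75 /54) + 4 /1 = 557 /9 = 61.89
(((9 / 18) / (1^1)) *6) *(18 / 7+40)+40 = 1174 / 7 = 167.71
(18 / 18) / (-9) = -1 / 9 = -0.11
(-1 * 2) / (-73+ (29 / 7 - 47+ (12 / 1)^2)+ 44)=-14 / 505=-0.03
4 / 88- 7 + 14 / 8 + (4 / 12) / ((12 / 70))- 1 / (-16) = -5065 / 1584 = -3.20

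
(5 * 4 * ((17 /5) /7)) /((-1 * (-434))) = 34 /1519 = 0.02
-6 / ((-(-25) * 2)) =-3 / 25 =-0.12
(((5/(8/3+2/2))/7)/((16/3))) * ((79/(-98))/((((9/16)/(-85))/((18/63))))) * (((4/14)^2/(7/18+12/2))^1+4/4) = 38322505/29765197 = 1.29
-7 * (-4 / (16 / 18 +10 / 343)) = 43218 / 1417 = 30.50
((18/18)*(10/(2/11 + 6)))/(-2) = -55/68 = -0.81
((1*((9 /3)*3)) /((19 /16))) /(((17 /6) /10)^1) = 8640 /323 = 26.75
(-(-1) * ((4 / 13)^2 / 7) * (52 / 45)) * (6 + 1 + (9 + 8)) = 512 / 1365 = 0.38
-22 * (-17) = 374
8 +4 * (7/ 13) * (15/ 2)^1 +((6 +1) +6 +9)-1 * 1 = 45.15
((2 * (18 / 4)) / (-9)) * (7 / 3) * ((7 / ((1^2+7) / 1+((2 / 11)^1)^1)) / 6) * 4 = -539 / 405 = -1.33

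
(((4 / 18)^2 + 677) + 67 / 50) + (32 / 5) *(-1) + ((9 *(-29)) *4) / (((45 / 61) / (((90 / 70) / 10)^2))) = 643568647 / 992250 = 648.60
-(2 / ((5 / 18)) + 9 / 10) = -81 / 10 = -8.10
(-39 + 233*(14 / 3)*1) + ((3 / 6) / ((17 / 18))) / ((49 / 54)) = 1048.92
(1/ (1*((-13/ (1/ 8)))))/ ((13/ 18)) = -9/ 676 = -0.01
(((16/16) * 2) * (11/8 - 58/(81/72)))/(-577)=3613/20772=0.17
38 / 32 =19 / 16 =1.19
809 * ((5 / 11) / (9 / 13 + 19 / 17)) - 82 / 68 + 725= 926.96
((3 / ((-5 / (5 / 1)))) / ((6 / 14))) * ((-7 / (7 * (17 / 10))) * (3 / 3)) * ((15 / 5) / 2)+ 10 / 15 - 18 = -569 / 51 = -11.16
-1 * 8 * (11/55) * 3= -24/5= -4.80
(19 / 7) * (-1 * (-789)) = 2141.57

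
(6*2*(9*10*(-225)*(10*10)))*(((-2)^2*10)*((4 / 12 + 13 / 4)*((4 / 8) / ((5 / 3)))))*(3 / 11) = -3134700000 / 11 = -284972727.27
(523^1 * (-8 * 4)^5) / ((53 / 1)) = -17548967936 / 53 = -331112602.57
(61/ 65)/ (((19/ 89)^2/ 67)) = 1379.63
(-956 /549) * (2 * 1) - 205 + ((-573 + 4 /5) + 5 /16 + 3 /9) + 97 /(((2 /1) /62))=97808221 /43920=2226.96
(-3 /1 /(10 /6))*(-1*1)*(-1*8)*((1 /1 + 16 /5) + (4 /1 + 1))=-3312 /25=-132.48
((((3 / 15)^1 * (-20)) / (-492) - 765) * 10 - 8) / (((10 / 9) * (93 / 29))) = -13657898 / 6355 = -2149.16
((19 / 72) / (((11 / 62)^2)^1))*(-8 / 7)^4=37394432 / 2614689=14.30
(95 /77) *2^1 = 190 /77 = 2.47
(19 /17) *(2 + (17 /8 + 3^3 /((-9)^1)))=171 /136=1.26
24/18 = 4/3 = 1.33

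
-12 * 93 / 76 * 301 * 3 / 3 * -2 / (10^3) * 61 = 539.23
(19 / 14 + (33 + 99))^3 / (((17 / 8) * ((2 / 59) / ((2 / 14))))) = 383959100417 / 81634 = 4703421.37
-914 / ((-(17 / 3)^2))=8226 / 289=28.46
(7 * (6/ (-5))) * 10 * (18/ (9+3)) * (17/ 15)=-714/ 5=-142.80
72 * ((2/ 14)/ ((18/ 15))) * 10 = 600/ 7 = 85.71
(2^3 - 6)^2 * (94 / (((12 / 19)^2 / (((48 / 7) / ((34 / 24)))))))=542944 / 119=4562.55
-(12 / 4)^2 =-9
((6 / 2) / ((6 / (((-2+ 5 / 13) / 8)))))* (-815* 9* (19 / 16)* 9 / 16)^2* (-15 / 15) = 33037848085725 / 13631488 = 2423642.09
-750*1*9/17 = -6750/17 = -397.06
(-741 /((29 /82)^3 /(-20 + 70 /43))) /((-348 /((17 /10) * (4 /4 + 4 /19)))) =-55351419994 /30413083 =-1819.99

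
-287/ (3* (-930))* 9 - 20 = -5913/ 310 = -19.07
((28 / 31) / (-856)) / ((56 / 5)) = -5 / 53072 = -0.00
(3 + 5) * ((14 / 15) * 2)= 224 / 15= 14.93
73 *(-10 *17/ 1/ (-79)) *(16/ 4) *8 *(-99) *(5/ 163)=-196574400/ 12877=-15265.54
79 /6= 13.17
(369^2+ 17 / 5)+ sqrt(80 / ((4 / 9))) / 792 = sqrt(5) / 132+ 680822 / 5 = 136164.42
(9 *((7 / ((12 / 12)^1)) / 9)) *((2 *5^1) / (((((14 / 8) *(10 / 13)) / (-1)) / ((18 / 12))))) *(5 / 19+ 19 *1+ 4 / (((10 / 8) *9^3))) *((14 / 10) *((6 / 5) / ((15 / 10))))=-1683.21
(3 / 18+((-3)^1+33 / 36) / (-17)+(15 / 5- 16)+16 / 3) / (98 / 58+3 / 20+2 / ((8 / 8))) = -1.92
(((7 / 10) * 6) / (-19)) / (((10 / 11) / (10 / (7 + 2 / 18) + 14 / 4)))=-36267 / 30400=-1.19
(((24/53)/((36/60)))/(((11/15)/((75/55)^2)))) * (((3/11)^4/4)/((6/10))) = 0.00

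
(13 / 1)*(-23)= -299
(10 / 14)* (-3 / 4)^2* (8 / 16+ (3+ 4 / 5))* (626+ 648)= 35217 / 16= 2201.06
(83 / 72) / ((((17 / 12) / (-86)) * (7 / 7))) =-3569 / 51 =-69.98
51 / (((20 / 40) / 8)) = 816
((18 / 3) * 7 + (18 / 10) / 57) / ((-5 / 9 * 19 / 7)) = -27.87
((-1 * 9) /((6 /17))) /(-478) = 51 /956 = 0.05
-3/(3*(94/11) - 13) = -33/139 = -0.24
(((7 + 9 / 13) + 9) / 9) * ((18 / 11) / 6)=217 / 429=0.51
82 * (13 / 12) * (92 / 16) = 12259 / 24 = 510.79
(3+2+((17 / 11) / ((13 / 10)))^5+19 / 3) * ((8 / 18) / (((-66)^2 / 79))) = 0.11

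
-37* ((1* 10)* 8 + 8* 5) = -4440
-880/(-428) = 220/107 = 2.06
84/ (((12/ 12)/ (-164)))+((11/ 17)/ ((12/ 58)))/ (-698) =-980796415/ 71196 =-13776.00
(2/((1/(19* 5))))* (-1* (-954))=181260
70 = 70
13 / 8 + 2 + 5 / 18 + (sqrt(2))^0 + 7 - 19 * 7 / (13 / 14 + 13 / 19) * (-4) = 3518839 / 10296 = 341.77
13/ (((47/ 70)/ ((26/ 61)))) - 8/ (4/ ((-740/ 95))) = 1298172/ 54473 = 23.83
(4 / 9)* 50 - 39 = -151 / 9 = -16.78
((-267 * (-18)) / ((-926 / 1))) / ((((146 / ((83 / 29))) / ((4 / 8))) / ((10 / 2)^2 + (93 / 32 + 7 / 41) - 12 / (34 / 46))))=-52677871533 / 87446935936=-0.60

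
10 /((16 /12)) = 15 /2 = 7.50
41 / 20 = 2.05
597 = 597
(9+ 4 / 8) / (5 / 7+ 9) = 133 / 136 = 0.98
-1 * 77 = -77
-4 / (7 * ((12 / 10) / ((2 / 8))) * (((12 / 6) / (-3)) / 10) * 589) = 25 / 8246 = 0.00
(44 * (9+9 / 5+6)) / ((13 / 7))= 25872 / 65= 398.03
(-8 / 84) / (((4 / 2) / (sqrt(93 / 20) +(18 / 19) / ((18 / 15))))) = -sqrt(465) / 210- 5 / 133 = -0.14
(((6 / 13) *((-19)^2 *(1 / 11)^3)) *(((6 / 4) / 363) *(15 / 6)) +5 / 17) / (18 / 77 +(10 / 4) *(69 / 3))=147200795 / 28768261951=0.01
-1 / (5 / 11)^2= -121 / 25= -4.84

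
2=2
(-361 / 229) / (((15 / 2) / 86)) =-62092 / 3435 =-18.08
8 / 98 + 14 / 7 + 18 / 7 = 228 / 49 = 4.65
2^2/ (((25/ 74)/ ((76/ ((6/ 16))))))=179968/ 75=2399.57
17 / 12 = 1.42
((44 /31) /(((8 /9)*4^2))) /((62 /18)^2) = 8019 /953312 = 0.01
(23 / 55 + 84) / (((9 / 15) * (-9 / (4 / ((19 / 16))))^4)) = 77896613888 / 28216190673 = 2.76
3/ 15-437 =-2184/ 5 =-436.80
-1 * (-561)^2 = -314721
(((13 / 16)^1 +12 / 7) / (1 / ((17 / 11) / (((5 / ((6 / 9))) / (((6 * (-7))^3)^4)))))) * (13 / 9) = 1246287969644778837504 / 55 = 22659781266268706136.44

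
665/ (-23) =-665/ 23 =-28.91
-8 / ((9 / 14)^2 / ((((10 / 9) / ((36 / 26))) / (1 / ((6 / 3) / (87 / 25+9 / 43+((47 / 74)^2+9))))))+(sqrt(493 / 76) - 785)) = 89991739389557824000000 * sqrt(9367) / 261151556607807718309770014019+2672924734648287847550368000 / 261151556607807718309770014019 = 0.01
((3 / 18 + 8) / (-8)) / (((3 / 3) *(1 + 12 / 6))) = -49 / 144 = -0.34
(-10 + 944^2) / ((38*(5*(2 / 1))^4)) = 445563 / 190000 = 2.35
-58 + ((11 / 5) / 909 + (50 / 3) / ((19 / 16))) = -3796381 / 86355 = -43.96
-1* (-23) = 23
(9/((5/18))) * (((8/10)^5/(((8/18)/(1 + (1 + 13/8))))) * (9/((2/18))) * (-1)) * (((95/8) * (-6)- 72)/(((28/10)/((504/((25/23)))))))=12999165902784/78125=166389323.56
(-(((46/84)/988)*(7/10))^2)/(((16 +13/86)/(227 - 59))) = -159229/101689801200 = -0.00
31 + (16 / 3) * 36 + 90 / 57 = 4267 / 19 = 224.58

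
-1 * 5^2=-25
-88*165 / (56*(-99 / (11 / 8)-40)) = 1815 / 784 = 2.32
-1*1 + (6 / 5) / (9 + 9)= -14 / 15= -0.93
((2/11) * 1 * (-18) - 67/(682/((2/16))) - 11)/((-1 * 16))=0.89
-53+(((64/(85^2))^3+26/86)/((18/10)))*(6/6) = -1542239788021558/29191372509375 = -52.83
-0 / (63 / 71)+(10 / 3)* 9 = 30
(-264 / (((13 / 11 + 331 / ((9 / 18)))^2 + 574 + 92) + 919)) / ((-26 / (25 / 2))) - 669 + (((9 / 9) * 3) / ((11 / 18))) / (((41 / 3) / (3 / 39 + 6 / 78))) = -20947049118048 / 31313585303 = -668.94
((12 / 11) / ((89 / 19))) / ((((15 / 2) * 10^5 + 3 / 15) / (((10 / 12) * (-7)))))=-6650 / 3671250979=-0.00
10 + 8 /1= 18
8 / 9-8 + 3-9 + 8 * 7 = 386 / 9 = 42.89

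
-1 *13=-13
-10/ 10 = -1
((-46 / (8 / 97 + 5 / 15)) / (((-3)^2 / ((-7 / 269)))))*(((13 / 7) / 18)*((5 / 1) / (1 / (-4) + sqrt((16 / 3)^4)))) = 116012 / 19822341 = 0.01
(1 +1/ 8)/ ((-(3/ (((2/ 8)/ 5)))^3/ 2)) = -1/ 96000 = -0.00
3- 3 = 0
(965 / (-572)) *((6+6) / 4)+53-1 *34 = 7973 / 572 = 13.94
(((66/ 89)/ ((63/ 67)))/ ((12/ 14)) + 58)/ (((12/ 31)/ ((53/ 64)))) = 77541385/ 615168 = 126.05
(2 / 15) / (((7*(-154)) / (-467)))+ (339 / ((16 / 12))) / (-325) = -1523069 / 2102100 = -0.72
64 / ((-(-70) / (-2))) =-64 / 35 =-1.83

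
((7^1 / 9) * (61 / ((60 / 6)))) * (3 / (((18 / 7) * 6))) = 2989 / 3240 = 0.92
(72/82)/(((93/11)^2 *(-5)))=-484/197005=-0.00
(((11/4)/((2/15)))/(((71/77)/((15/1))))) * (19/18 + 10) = 4213825/1136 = 3709.35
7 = 7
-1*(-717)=717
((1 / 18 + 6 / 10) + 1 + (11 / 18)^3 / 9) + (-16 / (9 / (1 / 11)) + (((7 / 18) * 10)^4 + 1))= 667547809 / 2886840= 231.24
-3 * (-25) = 75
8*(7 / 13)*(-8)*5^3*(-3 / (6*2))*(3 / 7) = 6000 / 13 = 461.54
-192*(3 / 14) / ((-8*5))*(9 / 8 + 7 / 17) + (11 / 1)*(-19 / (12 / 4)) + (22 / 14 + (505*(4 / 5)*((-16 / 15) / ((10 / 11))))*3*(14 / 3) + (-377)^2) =805785367 / 5950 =135426.11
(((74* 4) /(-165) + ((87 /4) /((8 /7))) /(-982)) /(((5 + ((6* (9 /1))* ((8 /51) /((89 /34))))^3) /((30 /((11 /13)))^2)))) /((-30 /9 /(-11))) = -10081356501461661 /52115741749984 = -193.44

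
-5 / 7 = -0.71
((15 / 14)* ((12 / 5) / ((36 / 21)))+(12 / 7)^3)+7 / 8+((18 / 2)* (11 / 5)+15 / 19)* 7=39503243 / 260680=151.54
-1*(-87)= 87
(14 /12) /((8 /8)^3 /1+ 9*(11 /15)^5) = 196875 /490852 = 0.40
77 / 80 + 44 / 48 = 451 / 240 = 1.88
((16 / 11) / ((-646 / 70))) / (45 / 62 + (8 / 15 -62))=520800 / 200705417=0.00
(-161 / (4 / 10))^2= 648025 / 4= 162006.25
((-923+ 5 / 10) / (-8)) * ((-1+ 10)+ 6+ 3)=16605 / 8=2075.62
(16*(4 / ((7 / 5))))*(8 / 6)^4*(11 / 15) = 180224 / 1701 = 105.95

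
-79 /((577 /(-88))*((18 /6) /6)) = 13904 /577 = 24.10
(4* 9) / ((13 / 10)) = 360 / 13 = 27.69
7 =7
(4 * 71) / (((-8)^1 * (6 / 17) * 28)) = -1207 / 336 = -3.59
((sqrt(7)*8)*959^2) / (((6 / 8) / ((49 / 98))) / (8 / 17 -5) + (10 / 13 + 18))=1055749.66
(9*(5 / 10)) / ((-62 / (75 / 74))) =-675 / 9176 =-0.07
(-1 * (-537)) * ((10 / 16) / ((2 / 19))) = 51015 / 16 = 3188.44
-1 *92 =-92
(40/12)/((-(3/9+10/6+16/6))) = -5/7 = -0.71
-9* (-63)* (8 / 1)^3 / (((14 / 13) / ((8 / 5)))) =2156544 / 5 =431308.80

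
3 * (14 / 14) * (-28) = -84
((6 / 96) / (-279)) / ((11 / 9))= -0.00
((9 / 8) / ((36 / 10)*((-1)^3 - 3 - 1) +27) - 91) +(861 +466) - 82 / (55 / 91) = 484199 / 440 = 1100.45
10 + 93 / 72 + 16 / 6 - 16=-49 / 24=-2.04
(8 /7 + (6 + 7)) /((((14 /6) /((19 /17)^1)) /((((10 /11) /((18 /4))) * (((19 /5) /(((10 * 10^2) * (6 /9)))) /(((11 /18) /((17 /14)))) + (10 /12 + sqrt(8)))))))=37072097 /32070500 + 2280 * sqrt(2) /833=5.03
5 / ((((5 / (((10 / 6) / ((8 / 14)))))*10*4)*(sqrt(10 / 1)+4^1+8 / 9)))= 231 / 9008-189*sqrt(10) / 36032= 0.01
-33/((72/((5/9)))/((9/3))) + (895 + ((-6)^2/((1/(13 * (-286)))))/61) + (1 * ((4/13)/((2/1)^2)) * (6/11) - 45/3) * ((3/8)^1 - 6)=-381812329/314028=-1215.85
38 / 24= 19 / 12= 1.58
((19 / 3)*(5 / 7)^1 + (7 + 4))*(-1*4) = -1304 / 21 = -62.10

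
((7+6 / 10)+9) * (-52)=-4316 / 5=-863.20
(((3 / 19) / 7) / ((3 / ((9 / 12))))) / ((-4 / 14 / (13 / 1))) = -39 / 152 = -0.26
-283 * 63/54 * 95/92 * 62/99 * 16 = -23336180/6831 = -3416.22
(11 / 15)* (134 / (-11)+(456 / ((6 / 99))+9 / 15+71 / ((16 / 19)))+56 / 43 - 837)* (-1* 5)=-24790.45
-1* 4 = -4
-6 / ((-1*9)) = 2 / 3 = 0.67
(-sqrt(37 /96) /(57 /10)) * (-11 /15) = 11 * sqrt(222) /2052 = 0.08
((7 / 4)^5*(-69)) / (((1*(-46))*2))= 50421 / 4096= 12.31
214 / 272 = 107 / 136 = 0.79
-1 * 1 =-1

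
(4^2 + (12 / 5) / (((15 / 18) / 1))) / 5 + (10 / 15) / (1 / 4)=2416 / 375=6.44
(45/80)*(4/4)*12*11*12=891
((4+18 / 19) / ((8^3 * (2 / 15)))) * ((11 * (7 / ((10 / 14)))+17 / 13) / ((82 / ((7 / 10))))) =0.07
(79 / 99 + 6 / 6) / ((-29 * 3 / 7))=-1246 / 8613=-0.14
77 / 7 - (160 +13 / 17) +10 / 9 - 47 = -29935 / 153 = -195.65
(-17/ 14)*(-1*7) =17/ 2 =8.50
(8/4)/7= 2/7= 0.29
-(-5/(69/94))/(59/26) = 3.00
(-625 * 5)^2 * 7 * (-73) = -4990234375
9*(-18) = -162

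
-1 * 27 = -27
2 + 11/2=7.50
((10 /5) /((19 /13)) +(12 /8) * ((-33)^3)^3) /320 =-2645454610911269 /12160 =-217553833134.15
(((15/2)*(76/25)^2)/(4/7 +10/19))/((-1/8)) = -4609248/9125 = -505.12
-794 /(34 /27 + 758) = -10719 /10250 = -1.05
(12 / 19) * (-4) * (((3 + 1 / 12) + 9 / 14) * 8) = -10016 / 133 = -75.31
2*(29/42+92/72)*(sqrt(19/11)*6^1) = 496*sqrt(209)/231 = 31.04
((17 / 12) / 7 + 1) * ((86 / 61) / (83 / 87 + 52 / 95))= 11964965 / 10597286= 1.13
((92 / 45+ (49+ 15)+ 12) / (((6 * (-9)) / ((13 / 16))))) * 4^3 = -91312 / 1215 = -75.15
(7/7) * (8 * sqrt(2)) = 11.31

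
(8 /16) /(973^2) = 0.00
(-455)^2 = 207025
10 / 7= 1.43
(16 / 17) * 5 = 80 / 17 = 4.71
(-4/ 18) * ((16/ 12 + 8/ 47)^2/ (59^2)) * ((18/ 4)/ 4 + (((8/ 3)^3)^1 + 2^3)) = -68168812/ 16816999923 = -0.00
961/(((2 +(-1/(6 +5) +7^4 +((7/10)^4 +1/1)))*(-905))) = -21142000/47866610391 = -0.00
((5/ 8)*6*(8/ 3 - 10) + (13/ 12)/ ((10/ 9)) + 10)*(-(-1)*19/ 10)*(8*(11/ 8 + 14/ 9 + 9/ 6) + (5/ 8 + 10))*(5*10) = -41658203/ 576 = -72323.27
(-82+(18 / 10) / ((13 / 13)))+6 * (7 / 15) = -387 / 5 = -77.40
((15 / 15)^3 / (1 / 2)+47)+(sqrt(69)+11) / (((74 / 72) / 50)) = 1800 *sqrt(69) / 37+21613 / 37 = 988.24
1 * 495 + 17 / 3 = 1502 / 3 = 500.67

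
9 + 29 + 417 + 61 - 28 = 488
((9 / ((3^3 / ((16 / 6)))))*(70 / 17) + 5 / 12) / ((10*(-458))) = -0.00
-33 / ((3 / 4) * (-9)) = 44 / 9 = 4.89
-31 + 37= 6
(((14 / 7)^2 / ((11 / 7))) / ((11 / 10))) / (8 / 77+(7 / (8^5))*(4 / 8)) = 128450560 / 5773097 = 22.25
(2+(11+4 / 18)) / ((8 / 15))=595 / 24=24.79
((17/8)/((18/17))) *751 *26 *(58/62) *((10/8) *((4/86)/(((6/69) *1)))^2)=216423694435/16507872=13110.33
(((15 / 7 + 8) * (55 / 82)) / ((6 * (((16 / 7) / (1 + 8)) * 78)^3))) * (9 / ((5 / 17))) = 52696413 / 11806572544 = 0.00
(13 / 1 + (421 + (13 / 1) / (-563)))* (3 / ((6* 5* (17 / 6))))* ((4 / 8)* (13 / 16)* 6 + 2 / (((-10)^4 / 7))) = 17876819943 / 478550000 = 37.36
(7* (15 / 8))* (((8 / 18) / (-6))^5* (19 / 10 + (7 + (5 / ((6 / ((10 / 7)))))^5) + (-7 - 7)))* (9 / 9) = 221265802 / 2790589782267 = 0.00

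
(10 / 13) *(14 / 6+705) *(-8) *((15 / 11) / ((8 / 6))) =-636600 / 143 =-4451.75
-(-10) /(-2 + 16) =5 /7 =0.71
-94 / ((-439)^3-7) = 47 / 42302263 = 0.00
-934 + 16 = -918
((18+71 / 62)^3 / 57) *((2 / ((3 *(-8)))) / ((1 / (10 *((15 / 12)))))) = -41811155075 / 326032704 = -128.24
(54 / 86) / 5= 27 / 215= 0.13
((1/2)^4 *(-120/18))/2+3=67/24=2.79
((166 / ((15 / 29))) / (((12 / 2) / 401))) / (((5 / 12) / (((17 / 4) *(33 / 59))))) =180493709 / 1475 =122368.62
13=13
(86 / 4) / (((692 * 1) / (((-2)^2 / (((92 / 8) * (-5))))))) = -43 / 19895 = -0.00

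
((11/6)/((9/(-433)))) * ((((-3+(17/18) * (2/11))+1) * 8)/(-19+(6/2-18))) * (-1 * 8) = 1253968/4131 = 303.55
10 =10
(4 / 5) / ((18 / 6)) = 0.27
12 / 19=0.63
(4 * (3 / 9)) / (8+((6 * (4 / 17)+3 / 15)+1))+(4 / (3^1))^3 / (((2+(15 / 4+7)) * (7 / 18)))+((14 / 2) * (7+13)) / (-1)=-67331338 / 483021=-139.40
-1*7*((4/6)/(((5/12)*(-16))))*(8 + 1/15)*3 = 847/50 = 16.94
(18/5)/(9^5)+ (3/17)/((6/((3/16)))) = 99503/17845920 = 0.01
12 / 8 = 1.50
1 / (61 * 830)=1 / 50630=0.00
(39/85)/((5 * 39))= 1/425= 0.00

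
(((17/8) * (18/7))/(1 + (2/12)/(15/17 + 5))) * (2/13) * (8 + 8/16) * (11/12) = 715275/112294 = 6.37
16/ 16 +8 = 9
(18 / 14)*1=9 / 7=1.29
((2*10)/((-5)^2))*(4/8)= 2/5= 0.40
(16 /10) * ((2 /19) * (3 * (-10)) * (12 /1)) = -1152 /19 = -60.63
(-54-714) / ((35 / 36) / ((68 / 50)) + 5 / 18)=-34816 / 45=-773.69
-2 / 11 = -0.18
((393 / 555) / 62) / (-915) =-0.00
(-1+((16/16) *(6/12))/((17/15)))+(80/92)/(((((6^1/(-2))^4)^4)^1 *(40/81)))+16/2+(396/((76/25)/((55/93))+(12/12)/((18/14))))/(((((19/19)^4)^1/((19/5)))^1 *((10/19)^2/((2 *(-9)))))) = -251327420787578996/15218167506147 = -16514.96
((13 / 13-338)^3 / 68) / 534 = -38272753 / 36312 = -1054.00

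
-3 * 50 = -150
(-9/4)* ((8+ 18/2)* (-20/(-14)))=-765/14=-54.64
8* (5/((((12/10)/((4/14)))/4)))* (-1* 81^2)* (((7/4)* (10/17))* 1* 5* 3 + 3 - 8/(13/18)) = -406782000/221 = -1840642.53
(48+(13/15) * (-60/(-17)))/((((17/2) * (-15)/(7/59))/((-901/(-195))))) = -644056/2933775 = -0.22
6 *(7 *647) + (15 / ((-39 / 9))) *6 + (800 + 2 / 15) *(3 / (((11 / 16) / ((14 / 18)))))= 192205952 / 6435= 29868.83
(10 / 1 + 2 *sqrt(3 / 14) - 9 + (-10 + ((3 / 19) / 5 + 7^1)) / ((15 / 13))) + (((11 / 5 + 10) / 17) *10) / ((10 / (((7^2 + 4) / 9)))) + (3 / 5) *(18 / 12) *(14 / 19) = sqrt(42) / 7 + 241039 / 72675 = 4.24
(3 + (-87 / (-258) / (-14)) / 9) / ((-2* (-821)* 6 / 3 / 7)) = 32479 / 5083632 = 0.01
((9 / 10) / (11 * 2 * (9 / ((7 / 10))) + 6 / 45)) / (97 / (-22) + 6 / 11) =-2079 / 2525690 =-0.00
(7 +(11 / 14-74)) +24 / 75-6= -25163 / 350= -71.89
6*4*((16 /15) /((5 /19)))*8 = 19456 /25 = 778.24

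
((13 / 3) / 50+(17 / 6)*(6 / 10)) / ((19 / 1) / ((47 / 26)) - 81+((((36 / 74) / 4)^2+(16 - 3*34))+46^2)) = 34487848 / 37824523425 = 0.00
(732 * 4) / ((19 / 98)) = 286944 / 19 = 15102.32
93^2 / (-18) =-480.50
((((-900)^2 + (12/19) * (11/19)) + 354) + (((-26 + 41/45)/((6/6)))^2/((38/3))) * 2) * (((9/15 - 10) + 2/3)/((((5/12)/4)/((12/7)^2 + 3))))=-40151541643774448/99500625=-403530547.11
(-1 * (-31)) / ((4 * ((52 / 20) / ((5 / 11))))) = 775 / 572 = 1.35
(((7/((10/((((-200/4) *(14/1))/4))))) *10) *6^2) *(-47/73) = 2072700/73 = 28393.15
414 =414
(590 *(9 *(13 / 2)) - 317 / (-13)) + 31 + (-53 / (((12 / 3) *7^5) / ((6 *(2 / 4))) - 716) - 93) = 29169244413 / 846040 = 34477.38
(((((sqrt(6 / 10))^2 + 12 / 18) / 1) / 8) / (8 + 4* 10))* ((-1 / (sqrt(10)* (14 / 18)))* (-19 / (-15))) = -361* sqrt(10) / 672000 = -0.00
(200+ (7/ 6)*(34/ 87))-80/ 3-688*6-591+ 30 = -1178470/ 261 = -4515.21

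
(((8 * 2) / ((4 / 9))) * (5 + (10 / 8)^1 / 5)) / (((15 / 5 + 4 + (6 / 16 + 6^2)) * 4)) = 378 / 347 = 1.09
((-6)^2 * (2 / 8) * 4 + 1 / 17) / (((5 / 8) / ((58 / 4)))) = 71108 / 85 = 836.56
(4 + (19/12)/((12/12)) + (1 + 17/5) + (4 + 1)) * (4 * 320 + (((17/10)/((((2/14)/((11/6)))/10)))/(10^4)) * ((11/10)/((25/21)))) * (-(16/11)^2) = -1917896870969/47265625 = -40576.99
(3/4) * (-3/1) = -9/4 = -2.25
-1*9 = -9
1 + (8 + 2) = 11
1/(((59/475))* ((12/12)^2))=475/59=8.05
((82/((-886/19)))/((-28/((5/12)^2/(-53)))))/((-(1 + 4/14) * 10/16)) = 3895/15214392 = 0.00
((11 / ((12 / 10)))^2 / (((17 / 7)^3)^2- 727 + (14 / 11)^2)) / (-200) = 1722499009 / 2132791064640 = 0.00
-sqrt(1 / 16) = -1 / 4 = -0.25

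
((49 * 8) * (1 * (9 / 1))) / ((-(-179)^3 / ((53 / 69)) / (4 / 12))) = 20776 / 131912797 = 0.00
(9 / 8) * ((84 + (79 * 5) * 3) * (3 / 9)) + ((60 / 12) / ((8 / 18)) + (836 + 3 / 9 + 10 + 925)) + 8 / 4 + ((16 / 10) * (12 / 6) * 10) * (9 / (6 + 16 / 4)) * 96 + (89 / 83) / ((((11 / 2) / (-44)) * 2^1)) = 50008853 / 9960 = 5020.97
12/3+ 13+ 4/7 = 123/7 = 17.57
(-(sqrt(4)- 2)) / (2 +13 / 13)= 0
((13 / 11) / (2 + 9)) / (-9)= -13 / 1089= -0.01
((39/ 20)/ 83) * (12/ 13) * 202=1818/ 415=4.38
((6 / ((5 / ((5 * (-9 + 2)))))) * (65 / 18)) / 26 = -35 / 6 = -5.83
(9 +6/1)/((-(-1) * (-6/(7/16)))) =-35/32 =-1.09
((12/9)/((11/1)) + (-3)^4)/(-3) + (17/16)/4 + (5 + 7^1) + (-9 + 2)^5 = -106582765/6336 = -16821.77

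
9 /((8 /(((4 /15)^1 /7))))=3 /70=0.04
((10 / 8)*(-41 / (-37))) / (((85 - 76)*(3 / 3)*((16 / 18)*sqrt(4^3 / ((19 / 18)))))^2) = 3895 / 10911744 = 0.00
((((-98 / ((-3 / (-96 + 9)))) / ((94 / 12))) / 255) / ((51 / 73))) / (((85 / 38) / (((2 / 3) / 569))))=-31534832 / 29562380775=-0.00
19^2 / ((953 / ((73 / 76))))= 0.36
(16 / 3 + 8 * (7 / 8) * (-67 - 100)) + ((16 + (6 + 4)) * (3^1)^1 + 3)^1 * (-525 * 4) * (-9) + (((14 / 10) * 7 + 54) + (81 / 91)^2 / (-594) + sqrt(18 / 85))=3 * sqrt(170) / 85 + 4180530714719 / 2732730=1529800.59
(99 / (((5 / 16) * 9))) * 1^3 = 176 / 5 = 35.20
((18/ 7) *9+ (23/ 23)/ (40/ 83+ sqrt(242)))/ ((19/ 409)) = 30993611 *sqrt(2)/ 31645222+ 7881836546/ 15822611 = 499.52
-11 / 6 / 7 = -11 / 42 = -0.26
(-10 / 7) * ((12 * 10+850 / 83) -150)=16400 / 581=28.23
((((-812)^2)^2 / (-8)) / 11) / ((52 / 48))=-652101765504 / 143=-4560152206.32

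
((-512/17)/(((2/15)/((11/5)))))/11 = -768/17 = -45.18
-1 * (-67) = 67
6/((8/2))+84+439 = 524.50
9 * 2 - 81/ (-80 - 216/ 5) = 11493/ 616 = 18.66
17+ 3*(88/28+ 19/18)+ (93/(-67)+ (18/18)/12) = 53073/1876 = 28.29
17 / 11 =1.55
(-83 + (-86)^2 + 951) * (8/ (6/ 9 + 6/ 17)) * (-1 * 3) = -2528784/ 13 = -194521.85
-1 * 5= -5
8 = 8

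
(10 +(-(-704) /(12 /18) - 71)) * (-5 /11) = -4975 /11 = -452.27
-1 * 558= -558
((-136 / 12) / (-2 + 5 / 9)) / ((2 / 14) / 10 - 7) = -2380 / 2119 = -1.12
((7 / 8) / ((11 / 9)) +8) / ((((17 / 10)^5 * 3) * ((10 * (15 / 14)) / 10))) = 26845000 / 140565843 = 0.19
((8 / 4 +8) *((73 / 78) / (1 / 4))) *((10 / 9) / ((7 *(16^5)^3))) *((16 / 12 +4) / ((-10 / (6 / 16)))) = -365 / 354091017102377877504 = -0.00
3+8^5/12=8201/3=2733.67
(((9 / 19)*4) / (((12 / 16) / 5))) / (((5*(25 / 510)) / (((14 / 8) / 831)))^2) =169932 / 182231375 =0.00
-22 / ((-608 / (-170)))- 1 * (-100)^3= 151999065 / 152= 999993.85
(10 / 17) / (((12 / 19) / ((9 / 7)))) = 285 / 238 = 1.20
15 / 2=7.50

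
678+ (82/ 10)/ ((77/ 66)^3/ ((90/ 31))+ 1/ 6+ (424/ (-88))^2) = 38180920422/ 56285593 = 678.34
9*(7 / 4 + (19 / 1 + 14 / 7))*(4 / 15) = 273 / 5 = 54.60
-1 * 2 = -2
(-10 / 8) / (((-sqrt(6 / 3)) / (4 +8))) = 15 * sqrt(2) / 2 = 10.61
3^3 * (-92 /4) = -621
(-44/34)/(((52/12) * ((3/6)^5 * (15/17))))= -704/65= -10.83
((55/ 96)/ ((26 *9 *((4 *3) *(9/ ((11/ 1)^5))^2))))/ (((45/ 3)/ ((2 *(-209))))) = -1820627.96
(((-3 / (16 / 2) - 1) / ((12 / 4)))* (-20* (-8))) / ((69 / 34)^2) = -254320 / 14283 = -17.81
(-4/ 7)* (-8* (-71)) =-2272/ 7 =-324.57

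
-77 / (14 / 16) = -88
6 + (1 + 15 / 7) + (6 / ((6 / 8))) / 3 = 11.81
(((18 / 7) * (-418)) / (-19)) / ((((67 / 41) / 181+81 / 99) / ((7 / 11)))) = 1469358 / 33763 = 43.52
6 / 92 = 3 / 46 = 0.07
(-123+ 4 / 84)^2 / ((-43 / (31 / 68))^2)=1601680441 / 942612804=1.70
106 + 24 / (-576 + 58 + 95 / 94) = 1716342 / 16199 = 105.95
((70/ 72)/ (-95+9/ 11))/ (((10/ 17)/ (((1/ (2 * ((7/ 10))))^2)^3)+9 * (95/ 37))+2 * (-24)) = 2921875/ 5791982256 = 0.00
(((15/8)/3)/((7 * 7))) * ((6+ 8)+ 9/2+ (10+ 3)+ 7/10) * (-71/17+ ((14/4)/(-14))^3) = -104903/60928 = -1.72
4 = 4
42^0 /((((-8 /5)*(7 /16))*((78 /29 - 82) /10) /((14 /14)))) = 0.18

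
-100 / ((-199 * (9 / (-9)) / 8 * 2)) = -400 / 199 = -2.01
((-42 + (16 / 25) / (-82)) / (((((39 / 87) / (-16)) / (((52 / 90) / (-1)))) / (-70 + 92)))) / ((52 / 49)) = -10768633568 / 599625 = -17958.95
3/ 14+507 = 7101/ 14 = 507.21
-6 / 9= -2 / 3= -0.67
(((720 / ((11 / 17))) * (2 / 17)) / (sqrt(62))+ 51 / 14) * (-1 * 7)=-5040 * sqrt(62) / 341 - 51 / 2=-141.88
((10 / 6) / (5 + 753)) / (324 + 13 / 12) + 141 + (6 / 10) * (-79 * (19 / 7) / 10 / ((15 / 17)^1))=327088362107 / 2587338250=126.42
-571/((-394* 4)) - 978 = -1540757/1576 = -977.64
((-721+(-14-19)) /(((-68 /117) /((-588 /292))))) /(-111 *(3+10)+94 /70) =226940805 /125236756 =1.81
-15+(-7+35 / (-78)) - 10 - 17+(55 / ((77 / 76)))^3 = 4278693049 / 26754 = 159927.23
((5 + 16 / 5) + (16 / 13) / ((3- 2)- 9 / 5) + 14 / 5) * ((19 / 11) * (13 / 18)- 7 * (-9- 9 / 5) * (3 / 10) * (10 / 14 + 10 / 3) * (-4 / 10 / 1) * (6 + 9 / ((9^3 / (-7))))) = -43816741 / 21450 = -2042.74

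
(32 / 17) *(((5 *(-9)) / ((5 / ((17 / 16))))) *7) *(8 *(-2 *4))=8064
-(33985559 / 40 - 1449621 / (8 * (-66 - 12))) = -886040569 / 1040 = -851962.09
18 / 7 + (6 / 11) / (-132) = 4349 / 1694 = 2.57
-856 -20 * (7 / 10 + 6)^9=-27206577196294947 / 50000000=-544131543.93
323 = 323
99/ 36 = 11/ 4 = 2.75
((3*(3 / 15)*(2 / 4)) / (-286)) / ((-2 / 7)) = 21 / 5720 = 0.00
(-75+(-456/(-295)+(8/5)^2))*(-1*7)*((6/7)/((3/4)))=836552/1475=567.15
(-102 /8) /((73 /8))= -102 /73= -1.40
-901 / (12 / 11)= -9911 / 12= -825.92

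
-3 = -3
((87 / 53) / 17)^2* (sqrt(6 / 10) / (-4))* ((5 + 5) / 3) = -2523* sqrt(15) / 1623602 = -0.01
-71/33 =-2.15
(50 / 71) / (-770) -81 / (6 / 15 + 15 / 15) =-316310 / 5467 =-57.86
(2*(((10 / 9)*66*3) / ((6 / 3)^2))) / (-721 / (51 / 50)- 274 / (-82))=-20910 / 133733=-0.16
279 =279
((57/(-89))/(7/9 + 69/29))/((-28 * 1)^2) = -14877/57495424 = -0.00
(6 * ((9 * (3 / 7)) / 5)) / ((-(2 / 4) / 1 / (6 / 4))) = -486 / 35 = -13.89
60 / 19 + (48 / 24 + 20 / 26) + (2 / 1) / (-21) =30250 / 5187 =5.83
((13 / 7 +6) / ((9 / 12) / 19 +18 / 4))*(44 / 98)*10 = 183920 / 23667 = 7.77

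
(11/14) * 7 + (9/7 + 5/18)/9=3217/567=5.67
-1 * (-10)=10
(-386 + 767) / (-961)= -381 / 961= -0.40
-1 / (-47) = 1 / 47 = 0.02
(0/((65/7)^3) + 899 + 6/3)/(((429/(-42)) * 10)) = -6307/715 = -8.82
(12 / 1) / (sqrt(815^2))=12 / 815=0.01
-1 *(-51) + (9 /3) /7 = 360 /7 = 51.43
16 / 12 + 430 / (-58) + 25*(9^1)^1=19046 / 87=218.92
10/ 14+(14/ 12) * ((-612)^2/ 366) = 510101/ 427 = 1194.62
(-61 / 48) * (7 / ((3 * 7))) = -61 / 144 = -0.42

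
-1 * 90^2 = -8100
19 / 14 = 1.36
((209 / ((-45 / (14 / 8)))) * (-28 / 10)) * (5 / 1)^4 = 256025 / 18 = 14223.61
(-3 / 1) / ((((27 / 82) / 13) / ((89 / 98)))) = -47437 / 441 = -107.57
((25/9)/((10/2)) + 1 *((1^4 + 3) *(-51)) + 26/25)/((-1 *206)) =45541/46350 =0.98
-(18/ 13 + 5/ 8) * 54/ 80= -5643/ 4160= -1.36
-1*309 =-309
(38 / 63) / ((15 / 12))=152 / 315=0.48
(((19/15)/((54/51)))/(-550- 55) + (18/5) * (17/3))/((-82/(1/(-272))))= 196001/214315200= 0.00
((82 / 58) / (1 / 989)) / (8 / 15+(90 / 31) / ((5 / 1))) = 18855285 / 15022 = 1255.18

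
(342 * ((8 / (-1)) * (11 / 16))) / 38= -99 / 2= -49.50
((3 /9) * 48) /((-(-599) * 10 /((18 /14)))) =72 /20965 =0.00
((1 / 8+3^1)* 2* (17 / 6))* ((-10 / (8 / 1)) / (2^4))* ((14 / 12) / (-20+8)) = 14875 / 110592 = 0.13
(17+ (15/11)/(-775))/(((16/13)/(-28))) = -386.71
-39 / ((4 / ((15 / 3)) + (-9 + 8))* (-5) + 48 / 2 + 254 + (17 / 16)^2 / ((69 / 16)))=-43056 / 308305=-0.14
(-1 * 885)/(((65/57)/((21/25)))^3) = -303567810021/858203125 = -353.72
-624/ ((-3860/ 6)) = 936/ 965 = 0.97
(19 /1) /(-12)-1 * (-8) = 77 /12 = 6.42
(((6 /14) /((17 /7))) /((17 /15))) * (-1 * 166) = -7470 /289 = -25.85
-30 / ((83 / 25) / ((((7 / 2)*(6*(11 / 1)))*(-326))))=56479500 / 83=680475.90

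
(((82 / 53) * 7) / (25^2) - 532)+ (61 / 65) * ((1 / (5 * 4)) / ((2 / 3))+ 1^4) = -1829204829 / 3445000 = -530.97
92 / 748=23 / 187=0.12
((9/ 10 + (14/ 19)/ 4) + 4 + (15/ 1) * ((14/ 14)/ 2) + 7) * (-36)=-66978/ 95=-705.03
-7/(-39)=7/39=0.18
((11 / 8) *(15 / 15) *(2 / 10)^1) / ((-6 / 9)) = -33 / 80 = -0.41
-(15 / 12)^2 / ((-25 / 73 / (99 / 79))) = 7227 / 1264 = 5.72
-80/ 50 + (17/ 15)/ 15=-343/ 225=-1.52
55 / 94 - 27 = -2483 / 94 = -26.41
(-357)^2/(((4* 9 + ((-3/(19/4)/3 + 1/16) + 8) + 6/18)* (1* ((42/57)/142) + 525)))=2799981702/509636159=5.49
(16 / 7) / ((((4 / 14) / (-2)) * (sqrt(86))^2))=-0.19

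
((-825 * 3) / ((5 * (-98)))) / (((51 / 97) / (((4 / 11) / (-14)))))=-1455 / 5831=-0.25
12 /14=6 /7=0.86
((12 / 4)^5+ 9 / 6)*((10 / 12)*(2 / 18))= 815 / 36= 22.64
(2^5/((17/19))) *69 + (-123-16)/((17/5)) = 41257/17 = 2426.88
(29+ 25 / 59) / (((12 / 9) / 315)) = 410130 / 59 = 6951.36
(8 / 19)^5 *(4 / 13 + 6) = 2686976 / 32189287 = 0.08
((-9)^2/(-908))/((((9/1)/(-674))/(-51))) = -154683/454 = -340.71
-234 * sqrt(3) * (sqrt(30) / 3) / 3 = -246.66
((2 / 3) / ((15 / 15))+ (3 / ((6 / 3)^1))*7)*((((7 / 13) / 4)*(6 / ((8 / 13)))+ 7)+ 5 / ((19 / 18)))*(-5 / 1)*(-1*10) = 6644725 / 912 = 7285.88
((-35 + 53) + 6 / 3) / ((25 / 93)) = 372 / 5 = 74.40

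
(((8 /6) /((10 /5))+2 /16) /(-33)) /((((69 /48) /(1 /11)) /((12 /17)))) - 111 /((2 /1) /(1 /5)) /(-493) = 882659 /41160570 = 0.02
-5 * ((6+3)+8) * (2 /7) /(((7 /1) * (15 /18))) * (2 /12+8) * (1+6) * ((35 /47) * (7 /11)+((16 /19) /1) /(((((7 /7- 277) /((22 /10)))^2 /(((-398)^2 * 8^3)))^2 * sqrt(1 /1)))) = -740611544702321849010034 /139161955989375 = -5321939745.94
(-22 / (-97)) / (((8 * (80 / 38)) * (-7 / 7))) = -0.01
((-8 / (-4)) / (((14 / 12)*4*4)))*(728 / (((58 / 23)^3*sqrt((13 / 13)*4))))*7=3321591 / 195112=17.02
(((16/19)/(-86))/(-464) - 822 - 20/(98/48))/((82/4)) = -1931358539/47599237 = -40.58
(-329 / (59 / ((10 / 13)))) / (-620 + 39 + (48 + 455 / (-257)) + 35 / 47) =39739910 / 4947531199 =0.01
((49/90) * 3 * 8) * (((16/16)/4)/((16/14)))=343/120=2.86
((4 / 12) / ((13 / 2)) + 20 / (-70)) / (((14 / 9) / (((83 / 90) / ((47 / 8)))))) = -10624 / 449085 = -0.02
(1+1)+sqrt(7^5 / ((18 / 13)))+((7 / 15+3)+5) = 157 / 15+49 * sqrt(182) / 6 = 120.64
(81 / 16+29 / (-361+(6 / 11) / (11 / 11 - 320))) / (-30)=-100978979 / 608042400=-0.17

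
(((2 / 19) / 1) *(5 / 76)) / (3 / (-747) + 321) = 1245 / 57708016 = 0.00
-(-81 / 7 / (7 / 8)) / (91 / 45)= 29160 / 4459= 6.54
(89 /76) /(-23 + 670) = 89 /49172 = 0.00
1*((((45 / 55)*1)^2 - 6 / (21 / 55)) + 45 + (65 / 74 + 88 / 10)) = 12420747 / 313390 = 39.63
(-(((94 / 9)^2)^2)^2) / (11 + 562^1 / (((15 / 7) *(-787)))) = -23986537731591560960 / 1806828718347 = -13275490.64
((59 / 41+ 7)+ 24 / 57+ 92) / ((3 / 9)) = 235710 / 779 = 302.58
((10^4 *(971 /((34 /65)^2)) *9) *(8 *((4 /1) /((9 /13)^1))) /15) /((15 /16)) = 2730607360000 /2601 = 1049829819.30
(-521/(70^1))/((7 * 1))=-521/490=-1.06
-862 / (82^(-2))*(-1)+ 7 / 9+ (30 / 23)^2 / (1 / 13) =27595283971 / 4761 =5796110.89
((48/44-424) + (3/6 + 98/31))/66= -95309/15004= -6.35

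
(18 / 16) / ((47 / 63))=567 / 376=1.51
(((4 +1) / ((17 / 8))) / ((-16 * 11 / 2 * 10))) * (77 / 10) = -7 / 340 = -0.02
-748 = -748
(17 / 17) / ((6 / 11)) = 11 / 6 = 1.83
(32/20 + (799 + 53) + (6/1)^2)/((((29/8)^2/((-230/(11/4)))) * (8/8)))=-52379648/9251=-5662.05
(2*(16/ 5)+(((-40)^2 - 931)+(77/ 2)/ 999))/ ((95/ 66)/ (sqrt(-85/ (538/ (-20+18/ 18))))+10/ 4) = 13879876967/ 45700365 - 74223941*sqrt(868870)/ 685505475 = 202.79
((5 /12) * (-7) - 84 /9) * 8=-98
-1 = -1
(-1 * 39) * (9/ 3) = -117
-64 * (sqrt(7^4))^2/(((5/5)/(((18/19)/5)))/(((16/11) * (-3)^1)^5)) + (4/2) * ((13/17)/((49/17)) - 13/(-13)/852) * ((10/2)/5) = 14711484894401942089/319368964530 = 46064228.30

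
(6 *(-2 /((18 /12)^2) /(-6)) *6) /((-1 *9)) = -16 /27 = -0.59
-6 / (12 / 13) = -13 / 2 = -6.50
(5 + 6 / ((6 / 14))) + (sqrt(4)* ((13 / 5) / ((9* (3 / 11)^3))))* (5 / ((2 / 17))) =298768 / 243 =1229.50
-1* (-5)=5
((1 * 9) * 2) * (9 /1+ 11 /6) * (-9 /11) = -1755 /11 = -159.55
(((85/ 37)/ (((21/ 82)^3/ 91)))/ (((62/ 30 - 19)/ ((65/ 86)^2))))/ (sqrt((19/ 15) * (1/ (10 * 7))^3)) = -80441575906250 * sqrt(798)/ 10400075847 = -218497.02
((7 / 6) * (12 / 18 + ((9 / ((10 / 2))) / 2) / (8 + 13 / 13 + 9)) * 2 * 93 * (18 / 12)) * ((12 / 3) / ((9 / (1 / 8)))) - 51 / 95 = 33989 / 2736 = 12.42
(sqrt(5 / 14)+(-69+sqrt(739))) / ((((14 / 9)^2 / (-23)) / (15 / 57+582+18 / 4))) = -41539311 * sqrt(739) / 7448-41539311 * sqrt(70) / 104272+2866212459 / 7448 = 229881.89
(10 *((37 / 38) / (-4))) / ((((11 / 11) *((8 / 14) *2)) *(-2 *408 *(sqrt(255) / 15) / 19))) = 1295 *sqrt(255) / 443904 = 0.05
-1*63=-63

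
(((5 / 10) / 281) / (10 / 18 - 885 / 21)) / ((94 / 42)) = -1323 / 69204680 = -0.00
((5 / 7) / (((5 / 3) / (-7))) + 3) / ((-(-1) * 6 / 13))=0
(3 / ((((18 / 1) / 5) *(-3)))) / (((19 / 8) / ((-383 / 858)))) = 3830 / 73359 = 0.05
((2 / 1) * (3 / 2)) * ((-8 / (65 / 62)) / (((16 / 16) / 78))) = -8928 / 5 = -1785.60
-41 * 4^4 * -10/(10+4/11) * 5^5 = 1804000000/57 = 31649122.81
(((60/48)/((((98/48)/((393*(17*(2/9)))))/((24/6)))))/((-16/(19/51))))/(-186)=12445/27342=0.46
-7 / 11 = -0.64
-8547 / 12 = -2849 / 4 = -712.25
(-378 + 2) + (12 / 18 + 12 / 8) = -2243 / 6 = -373.83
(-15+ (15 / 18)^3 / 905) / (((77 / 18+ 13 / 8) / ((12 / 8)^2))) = -20697 / 3620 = -5.72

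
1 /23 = 0.04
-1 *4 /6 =-2 /3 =-0.67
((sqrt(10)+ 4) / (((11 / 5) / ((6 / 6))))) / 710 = sqrt(10) / 1562+ 2 / 781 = 0.00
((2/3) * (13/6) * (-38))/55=-494/495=-1.00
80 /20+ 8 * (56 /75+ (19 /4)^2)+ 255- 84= 54221 /150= 361.47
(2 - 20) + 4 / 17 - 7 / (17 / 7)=-351 / 17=-20.65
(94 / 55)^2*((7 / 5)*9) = 556668 / 15125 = 36.80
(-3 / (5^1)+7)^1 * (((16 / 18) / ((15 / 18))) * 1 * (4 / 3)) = 2048 / 225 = 9.10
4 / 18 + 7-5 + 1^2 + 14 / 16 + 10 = 1015 / 72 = 14.10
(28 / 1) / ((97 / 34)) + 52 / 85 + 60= 70.43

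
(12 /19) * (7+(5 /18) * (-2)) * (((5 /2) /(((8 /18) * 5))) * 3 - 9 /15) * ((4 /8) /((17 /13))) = 4.32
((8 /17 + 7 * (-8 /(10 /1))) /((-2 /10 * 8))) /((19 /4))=218 /323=0.67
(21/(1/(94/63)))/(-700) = -47/1050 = -0.04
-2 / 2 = -1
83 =83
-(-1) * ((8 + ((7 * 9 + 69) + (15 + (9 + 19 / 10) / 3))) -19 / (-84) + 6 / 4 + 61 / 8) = 141107 / 840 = 167.98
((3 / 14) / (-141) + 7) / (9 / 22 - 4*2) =-0.92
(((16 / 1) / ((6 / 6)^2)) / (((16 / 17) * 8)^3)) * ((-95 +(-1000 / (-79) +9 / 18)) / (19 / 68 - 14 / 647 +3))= -698766502997 / 742063538176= -0.94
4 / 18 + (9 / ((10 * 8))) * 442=17981 / 360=49.95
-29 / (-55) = 0.53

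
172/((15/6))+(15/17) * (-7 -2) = 5173/85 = 60.86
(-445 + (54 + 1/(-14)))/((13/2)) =-5475/91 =-60.16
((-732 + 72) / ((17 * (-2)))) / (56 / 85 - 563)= -550 / 15933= -0.03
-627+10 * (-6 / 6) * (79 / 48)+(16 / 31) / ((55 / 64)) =-642.86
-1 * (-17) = 17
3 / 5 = 0.60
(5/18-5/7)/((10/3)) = -11/84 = -0.13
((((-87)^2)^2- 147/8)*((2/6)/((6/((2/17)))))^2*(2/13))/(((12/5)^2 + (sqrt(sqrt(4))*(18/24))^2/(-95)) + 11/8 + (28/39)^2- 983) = -943371095225/2443810200162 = -0.39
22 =22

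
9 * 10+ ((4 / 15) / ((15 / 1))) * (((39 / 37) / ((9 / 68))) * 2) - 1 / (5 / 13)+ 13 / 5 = 2254822 / 24975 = 90.28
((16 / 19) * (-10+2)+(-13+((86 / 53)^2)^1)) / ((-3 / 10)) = 9128510 / 160113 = 57.01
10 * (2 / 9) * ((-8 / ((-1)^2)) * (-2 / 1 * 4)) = 1280 / 9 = 142.22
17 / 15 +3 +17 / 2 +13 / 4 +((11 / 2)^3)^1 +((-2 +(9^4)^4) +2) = 222362422662242791 / 120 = 1853020188852023.26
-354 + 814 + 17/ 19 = 8757/ 19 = 460.89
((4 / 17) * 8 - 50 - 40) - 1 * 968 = -17954 / 17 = -1056.12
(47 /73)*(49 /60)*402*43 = 9088.96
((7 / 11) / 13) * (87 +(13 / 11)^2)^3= 8565687434752 / 253333223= 33811.94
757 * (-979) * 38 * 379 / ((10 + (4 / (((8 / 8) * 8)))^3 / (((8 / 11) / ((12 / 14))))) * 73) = -2390833850944 / 165929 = -14408776.35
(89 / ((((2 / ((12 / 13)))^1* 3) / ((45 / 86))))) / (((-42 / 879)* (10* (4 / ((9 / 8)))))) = -2112237 / 500864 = -4.22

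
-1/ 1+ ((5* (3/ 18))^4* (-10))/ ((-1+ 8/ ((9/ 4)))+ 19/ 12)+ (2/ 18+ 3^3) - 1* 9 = 42767/ 2682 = 15.95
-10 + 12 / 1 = 2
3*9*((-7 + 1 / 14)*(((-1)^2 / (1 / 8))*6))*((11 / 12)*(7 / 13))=-57618 / 13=-4432.15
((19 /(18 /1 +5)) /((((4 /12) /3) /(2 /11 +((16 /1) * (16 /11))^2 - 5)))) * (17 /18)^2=39628547 /11132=3559.88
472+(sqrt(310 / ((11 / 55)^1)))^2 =2022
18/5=3.60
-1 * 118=-118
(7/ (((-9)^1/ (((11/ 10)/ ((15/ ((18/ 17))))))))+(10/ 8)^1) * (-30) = -6067/ 170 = -35.69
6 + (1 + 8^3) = 519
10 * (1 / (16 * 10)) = 1 / 16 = 0.06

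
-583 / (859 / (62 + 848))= -617.61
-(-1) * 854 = 854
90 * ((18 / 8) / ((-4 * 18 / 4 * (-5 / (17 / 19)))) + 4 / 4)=6993 / 76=92.01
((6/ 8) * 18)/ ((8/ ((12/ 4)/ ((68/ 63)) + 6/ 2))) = 10611/ 1088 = 9.75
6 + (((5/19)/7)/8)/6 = 6.00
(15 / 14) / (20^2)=3 / 1120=0.00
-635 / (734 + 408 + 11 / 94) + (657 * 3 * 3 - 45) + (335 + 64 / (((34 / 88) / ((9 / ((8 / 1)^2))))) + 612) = 12479576379 / 1825103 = 6837.74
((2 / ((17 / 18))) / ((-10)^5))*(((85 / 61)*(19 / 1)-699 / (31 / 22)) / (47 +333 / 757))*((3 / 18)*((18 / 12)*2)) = 6049896309 / 57723153200000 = 0.00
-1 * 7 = -7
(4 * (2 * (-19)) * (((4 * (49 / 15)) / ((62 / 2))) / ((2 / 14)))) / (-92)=4.87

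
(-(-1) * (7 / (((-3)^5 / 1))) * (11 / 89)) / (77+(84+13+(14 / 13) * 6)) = -1001 / 50736942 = -0.00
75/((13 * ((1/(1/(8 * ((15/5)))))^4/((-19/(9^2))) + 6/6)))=-0.00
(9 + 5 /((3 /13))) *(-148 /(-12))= 3404 /9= 378.22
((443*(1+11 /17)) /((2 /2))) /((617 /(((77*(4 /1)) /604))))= 955108 /1583839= 0.60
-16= -16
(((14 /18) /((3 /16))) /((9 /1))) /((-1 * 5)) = -0.09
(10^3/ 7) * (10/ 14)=5000/ 49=102.04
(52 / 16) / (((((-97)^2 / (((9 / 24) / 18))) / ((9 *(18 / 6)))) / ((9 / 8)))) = 1053 / 4817408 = 0.00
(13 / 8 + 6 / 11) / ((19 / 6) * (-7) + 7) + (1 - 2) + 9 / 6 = 1429 / 4004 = 0.36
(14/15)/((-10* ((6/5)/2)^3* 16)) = -35/1296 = -0.03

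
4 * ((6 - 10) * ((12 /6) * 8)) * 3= -768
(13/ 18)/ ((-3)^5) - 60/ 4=-65623/ 4374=-15.00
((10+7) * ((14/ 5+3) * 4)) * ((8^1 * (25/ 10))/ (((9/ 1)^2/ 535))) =4220080/ 81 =52099.75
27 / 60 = 9 / 20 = 0.45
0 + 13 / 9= 13 / 9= 1.44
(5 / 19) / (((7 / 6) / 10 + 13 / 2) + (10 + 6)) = 300 / 25783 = 0.01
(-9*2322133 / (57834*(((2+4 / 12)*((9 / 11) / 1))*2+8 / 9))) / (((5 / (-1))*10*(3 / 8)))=25543463 / 6238575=4.09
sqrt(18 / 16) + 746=3 * sqrt(2) / 4 + 746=747.06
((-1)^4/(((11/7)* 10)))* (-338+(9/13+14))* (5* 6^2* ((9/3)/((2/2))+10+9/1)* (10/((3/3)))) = -814735.38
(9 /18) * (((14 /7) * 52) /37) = 52 /37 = 1.41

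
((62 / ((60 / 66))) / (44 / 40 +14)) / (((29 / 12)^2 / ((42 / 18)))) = 229152 / 126991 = 1.80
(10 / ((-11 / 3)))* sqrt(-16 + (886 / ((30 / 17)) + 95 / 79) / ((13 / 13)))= -2* sqrt(684235590) / 869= -60.20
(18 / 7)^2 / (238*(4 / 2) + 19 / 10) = 40 / 2891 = 0.01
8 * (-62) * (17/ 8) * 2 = -2108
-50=-50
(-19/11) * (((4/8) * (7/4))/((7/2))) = -19/44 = -0.43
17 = 17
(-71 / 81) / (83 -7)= -0.01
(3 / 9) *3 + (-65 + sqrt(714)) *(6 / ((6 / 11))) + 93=-621 + 11 *sqrt(714)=-327.07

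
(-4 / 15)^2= 16 / 225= 0.07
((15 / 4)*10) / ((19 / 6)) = 225 / 19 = 11.84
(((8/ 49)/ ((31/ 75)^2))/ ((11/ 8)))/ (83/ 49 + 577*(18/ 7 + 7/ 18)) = 6480000/ 15941501411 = 0.00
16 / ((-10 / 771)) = -6168 / 5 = -1233.60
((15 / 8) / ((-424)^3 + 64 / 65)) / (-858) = 25 / 872014263296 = 0.00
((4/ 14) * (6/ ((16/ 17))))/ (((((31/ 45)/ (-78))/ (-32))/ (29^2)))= 1204379280/ 217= 5550134.93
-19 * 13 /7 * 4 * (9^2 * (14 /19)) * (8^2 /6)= -89856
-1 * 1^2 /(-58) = 1 /58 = 0.02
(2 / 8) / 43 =1 / 172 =0.01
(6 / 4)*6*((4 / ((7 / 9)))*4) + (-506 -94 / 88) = -99153 / 308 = -321.93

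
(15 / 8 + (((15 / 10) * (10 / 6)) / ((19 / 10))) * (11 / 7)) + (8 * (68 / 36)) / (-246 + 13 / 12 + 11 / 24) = 72678563 / 18727464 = 3.88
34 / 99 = 0.34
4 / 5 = 0.80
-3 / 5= -0.60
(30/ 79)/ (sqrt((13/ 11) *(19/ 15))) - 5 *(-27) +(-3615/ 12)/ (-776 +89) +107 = 30 *sqrt(40755)/ 19513 +666221/ 2748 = 242.75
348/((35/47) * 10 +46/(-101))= 49.78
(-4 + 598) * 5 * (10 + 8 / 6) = 33660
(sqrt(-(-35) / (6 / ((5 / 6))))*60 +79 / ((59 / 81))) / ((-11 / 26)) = -569.03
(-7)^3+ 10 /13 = -4449 /13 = -342.23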